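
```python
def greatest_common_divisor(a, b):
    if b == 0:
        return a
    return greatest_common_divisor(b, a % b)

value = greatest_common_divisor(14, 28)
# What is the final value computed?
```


greatest_common_divisor(14, 28)
= greatest_common_divisor(28, 14 % 28) = greatest_common_divisor(28, 14)
= greatest_common_divisor(14, 28 % 14) = greatest_common_divisor(14, 0)
b == 0, return a = 14


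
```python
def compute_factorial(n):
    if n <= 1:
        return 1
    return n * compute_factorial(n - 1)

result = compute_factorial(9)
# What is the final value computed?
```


compute_factorial(9)
= 9 * compute_factorial(8)
= 9 * 8 * compute_factorial(7)
= 9 * 8 * 7 * compute_factorial(6)
= 9 * 8 * 7 * 6 * compute_factorial(5)
= 9 * 8 * 7 * 6 * 5 * compute_factorial(4)
= 9 * 8 * 7 * 6 * 5 * 4 * compute_factorial(3)
= 9 * 8 * 7 * 6 * 5 * 4 * 3 * compute_factorial(2)
= 9 * 8 * 7 * 6 * 5 * 4 * 3 * 2 * compute_factorial(1)
= 9 * 8 * 7 * 6 * 5 * 4 * 3 * 2 * 1
= 362880


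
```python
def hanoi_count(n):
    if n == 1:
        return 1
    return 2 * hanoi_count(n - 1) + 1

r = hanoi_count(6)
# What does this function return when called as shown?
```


hanoi_count(6)
= 2 * hanoi_count(5) + 1
= 2 * (2 * hanoi_count(4) + 1) + 1
= 2 * (2 * (2 * hanoi_count(3) + 1) + 1) + 1
= 2 * (2 * (2 * (2 * hanoi_count(2) + 1) + 1) + 1) + 1
= 2 * (2 * (2 * (2 * (2 * hanoi_count(1) + 1) + 1) + 1) + 1) + 1
Now compute bottom-up:
hanoi_count(1) = 1
hanoi_count(2) = 2 * 1 + 1 = 3
hanoi_count(3) = 2 * 3 + 1 = 7
hanoi_count(4) = 2 * 7 + 1 = 15
hanoi_count(5) = 2 * 15 + 1 = 31
hanoi_count(6) = 2 * 31 + 1 = 63
= 63


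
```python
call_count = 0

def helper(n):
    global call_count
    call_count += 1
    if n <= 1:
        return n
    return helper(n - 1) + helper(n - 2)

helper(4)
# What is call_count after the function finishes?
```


helper(4) calls helper(3) and helper(2); each non-base call branches into two more.
Let C(k) = total number of calls made by helper(k), including the call to helper(k) itself.
Base cases: C(0) = 1, C(1) = 1
Recurrence: C(k) = 1 + C(k-1) + C(k-2)
  C(2) = 1 + C(1) + C(0) = 1 + 1 + 1 = 3
  C(3) = 1 + C(2) + C(1) = 1 + 3 + 1 = 5
  C(4) = 1 + C(3) + C(2) = 1 + 5 + 3 = 9
Total calls = C(4) = 9


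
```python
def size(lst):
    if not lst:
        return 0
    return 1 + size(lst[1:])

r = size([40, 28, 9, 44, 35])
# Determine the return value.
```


size([40, 28, 9, 44, 35])
= 1 + size([28, 9, 44, 35])
= 1 + 1 + size([9, 44, 35])
= 1 + 1 + 1 + size([44, 35])
= 1 + 1 + 1 + 1 + size([35])
= 1 + 1 + 1 + 1 + 1 + size([])
= 1 + 1 + 1 + 1 + 1 + 0
= 5


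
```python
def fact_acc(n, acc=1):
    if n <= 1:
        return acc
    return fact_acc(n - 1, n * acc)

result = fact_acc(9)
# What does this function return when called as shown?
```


fact_acc(9, 1)
= fact_acc(8, 9 * 1) = fact_acc(8, 9)
= fact_acc(7, 8 * 9) = fact_acc(7, 72)
= fact_acc(6, 7 * 72) = fact_acc(6, 504)
= fact_acc(5, 6 * 504) = fact_acc(5, 3024)
= fact_acc(4, 5 * 3024) = fact_acc(4, 15120)
= fact_acc(3, 4 * 15120) = fact_acc(3, 60480)
= fact_acc(2, 3 * 60480) = fact_acc(2, 181440)
= fact_acc(1, 2 * 181440) = fact_acc(1, 362880)
n <= 1, return acc = 362880


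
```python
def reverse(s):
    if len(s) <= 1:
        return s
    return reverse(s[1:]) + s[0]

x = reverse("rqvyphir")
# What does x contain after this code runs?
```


reverse("rqvyphir")
= reverse("qvyphir") + "r"
= reverse("vyphir") + "q" + "r"
= reverse("yphir") + "v" + "q" + "r"
= reverse("phir") + "y" + "v" + "q" + "r"
= reverse("hir") + "p" + "y" + "v" + "q" + "r"
= reverse("ir") + "h" + "p" + "y" + "v" + "q" + "r"
= reverse("r") + "i" + "h" + "p" + "y" + "v" + "q" + "r"
= "r" + "i" + "h" + "p" + "y" + "v" + "q" + "r"
= "rihpyvqr"


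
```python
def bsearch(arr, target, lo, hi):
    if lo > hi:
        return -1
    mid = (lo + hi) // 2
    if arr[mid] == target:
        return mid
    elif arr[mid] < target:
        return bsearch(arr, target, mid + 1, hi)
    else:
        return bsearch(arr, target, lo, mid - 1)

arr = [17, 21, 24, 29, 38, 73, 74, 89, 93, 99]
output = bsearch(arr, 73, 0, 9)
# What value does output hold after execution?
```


bsearch(arr, 73, 0, 9)
lo=0, hi=9, mid=4, arr[mid]=38
38 < 73, search right half
lo=5, hi=9, mid=7, arr[mid]=89
89 > 73, search left half
lo=5, hi=6, mid=5, arr[mid]=73
arr[5] == 73, found at index 5
= 5


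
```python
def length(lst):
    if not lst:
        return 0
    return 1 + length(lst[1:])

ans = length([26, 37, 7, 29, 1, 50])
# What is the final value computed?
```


length([26, 37, 7, 29, 1, 50])
= 1 + length([37, 7, 29, 1, 50])
= 1 + 1 + length([7, 29, 1, 50])
= 1 + 1 + 1 + length([29, 1, 50])
= 1 + 1 + 1 + 1 + length([1, 50])
= 1 + 1 + 1 + 1 + 1 + length([50])
= 1 + 1 + 1 + 1 + 1 + 1 + length([])
= 1 + 1 + 1 + 1 + 1 + 1 + 0
= 6


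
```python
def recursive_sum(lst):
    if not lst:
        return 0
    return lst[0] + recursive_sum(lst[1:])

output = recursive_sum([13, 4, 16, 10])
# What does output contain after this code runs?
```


recursive_sum([13, 4, 16, 10])
= 13 + recursive_sum([4, 16, 10])
= 13 + 4 + recursive_sum([16, 10])
= 13 + 4 + 16 + recursive_sum([10])
= 13 + 4 + 16 + 10 + recursive_sum([])
= 13 + 4 + 16 + 10 + 0
= 43


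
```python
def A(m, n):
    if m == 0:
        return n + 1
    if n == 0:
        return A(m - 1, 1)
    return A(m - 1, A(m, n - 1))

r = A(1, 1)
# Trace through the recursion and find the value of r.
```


A(1, 1)
= A(0, A(1, 0))
First compute A(1, 0) = 2
= A(0, 2)
= 3


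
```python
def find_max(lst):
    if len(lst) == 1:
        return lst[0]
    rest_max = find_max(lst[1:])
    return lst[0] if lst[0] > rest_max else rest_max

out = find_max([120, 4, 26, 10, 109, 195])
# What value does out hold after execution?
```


find_max([120, 4, 26, 10, 109, 195])
= compare 120 with find_max([4, 26, 10, 109, 195])
= compare 4 with find_max([26, 10, 109, 195])
= compare 26 with find_max([10, 109, 195])
= compare 10 with find_max([109, 195])
= compare 109 with find_max([195])
Base: find_max([195]) = 195
compare 109 with 195: max = 195
compare 10 with 195: max = 195
compare 26 with 195: max = 195
compare 4 with 195: max = 195
compare 120 with 195: max = 195
= 195


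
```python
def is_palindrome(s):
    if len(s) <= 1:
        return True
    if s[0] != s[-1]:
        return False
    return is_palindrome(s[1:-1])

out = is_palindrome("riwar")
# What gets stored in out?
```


is_palindrome("riwar")
"riwar": s[0]='r' == s[-1]='r' -> is_palindrome("iwa")
"iwa": s[0]='i' != s[-1]='a' -> False
= False


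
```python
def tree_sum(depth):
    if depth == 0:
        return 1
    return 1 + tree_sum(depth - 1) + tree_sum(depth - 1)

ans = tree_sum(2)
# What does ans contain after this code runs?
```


tree_sum(2)
= 1 + tree_sum(1) + tree_sum(1)
= 1 + 2 * tree_sum(1)
tree_sum(k) = 2^(k+1) - 1
tree_sum(0) = 1
tree_sum(1) = 3
tree_sum(2) = 7
tree_sum(2) = 2^3 - 1 = 7


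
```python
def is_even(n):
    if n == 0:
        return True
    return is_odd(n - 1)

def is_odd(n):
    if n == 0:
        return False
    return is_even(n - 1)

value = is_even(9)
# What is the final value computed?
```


is_even(9)
= is_odd(8)
= is_even(7)
= is_odd(6)
= is_even(5)
= is_odd(4)
= is_even(3)
= is_odd(2)
= is_even(1)
= is_odd(0)
n == 0: return False
= False


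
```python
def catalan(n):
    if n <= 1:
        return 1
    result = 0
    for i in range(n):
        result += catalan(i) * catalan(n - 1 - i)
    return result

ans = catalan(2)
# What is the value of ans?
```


catalan(2)
= sum of catalan(i) * catalan(2-1-i) for i in 0..1
  catalan(0)*catalan(1) = 1*1 = 1
  catalan(1)*catalan(0) = 1*1 = 1
= 1 + 1
= 2


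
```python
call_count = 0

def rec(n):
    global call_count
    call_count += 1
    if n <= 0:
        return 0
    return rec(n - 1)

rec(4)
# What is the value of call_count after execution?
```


rec(4) calls rec(3) calls ... calls rec(0)
Total calls: 4 + 1 (for base case) = 5


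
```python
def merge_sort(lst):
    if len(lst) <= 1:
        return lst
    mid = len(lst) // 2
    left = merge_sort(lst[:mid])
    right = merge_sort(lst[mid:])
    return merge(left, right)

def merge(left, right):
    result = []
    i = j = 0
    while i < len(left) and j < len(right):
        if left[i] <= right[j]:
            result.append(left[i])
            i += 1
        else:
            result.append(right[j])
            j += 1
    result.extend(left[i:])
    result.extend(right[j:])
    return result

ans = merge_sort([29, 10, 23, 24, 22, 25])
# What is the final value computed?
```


merge_sort([29, 10, 23, 24, 22, 25])
Split into [29, 10, 23] and [24, 22, 25]
Left sorted: [10, 23, 29]
Right sorted: [22, 24, 25]
Merge [10, 23, 29] and [22, 24, 25]
= [10, 22, 23, 24, 25, 29]


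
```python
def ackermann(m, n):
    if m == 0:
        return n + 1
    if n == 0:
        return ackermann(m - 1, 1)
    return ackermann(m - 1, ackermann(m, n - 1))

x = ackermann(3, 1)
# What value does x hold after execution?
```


ackermann(3, 1)
= ackermann(2, ackermann(3, 0))
First compute ackermann(3, 0) = 5
= ackermann(2, 5)
= 13


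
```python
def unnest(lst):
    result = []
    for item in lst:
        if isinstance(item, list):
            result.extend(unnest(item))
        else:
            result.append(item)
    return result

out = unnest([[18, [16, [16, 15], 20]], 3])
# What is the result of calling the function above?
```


unnest([[18, [16, [16, 15], 20]], 3])
Processing each element:
  [18, [16, [16, 15], 20]] is a list -> unnest recursively -> [18, 16, 16, 15, 20]
  3 is not a list -> append 3
= [18, 16, 16, 15, 20, 3]


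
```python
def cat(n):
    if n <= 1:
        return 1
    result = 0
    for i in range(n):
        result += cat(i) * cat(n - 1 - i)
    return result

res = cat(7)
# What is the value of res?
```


cat(7)
= sum of cat(i) * cat(7-1-i) for i in 0..6
First compute sub-values bottom-up:
  cat(0) = 1, cat(1) = 1
  cat(2) = 1*1 + 1*1 = 2
  cat(3) = 1*2 + 1*1 + 2*1 = 5
  cat(4) = 1*5 + 1*2 + 2*1 + 5*1 = 14
  cat(5) = 1*14 + 1*5 + 2*2 + 5*1 + 14*1 = 42
  cat(6) = 1*42 + 1*14 + 2*5 + 5*2 + 14*1 + 42*1 = 132
Now cat(7):
  cat(0)*cat(6) = 1*132 = 132
  cat(1)*cat(5) = 1*42 = 42
  cat(2)*cat(4) = 2*14 = 28
  cat(3)*cat(3) = 5*5 = 25
  cat(4)*cat(2) = 14*2 = 28
  cat(5)*cat(1) = 42*1 = 42
  cat(6)*cat(0) = 132*1 = 132
= 132 + 42 + 28 + 25 + 28 + 42 + 132
= 429


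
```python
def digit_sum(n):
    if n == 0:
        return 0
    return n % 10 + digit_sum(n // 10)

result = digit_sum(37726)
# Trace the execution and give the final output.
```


digit_sum(37726)
= 6 + digit_sum(3772)
= 6 + 2 + digit_sum(377)
= 6 + 2 + 7 + digit_sum(37)
= 6 + 2 + 7 + 7 + digit_sum(3)
= 6 + 2 + 7 + 7 + 3 + digit_sum(0)
= 6 + 2 + 7 + 7 + 3 + 0
= 25


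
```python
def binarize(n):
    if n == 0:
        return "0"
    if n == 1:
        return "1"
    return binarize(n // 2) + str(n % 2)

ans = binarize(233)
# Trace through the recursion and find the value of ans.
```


binarize(233)
= binarize(116) + "1"
= binarize(58) + "0" + "1"
= binarize(29) + "0" + "0" + "1"
= binarize(14) + "1" + "0" + "0" + "1"
= binarize(7) + "0" + "1" + "0" + "0" + "1"
= binarize(3) + "1" + "0" + "1" + "0" + "0" + "1"
= binarize(1) + "1" + "1" + "0" + "1" + "0" + "0" + "1"
= "1" + "1" + "1" + "0" + "1" + "0" + "0" + "1"
= "11101001"


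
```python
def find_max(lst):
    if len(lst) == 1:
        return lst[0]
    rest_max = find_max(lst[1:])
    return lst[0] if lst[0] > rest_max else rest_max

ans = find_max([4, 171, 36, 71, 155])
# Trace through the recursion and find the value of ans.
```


find_max([4, 171, 36, 71, 155])
= compare 4 with find_max([171, 36, 71, 155])
= compare 171 with find_max([36, 71, 155])
= compare 36 with find_max([71, 155])
= compare 71 with find_max([155])
Base: find_max([155]) = 155
compare 71 with 155: max = 155
compare 36 with 155: max = 155
compare 171 with 155: max = 171
compare 4 with 171: max = 171
= 171


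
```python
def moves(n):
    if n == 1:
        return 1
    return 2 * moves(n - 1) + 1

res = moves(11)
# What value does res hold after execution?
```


moves(11)
= 2 * moves(10) + 1
= 2 * (2 * moves(9) + 1) + 1
= 2 * (2 * (2 * moves(8) + 1) + 1) + 1
= 2 * (2 * (2 * (2 * moves(7) + 1) + 1) + 1) + 1
= 2 * (2 * (2 * (2 * (2 * moves(6) + 1) + 1) + 1) + 1) + 1
= 2 * (2 * (2 * (2 * (2 * (2 * moves(5) + 1) + 1) + 1) + 1) + 1) + 1
= 2 * (2 * (2 * (2 * (2 * (2 * (2 * moves(4) + 1) + 1) + 1) + 1) + 1) + 1) + 1
= 2 * (2 * (2 * (2 * (2 * (2 * (2 * (2 * moves(3) + 1) + 1) + 1) + 1) + 1) + 1) + 1) + 1
= 2 * (2 * (2 * (2 * (2 * (2 * (2 * (2 * (2 * moves(2) + 1) + 1) + 1) + 1) + 1) + 1) + 1) + 1) + 1
= 2 * (2 * (2 * (2 * (2 * (2 * (2 * (2 * (2 * (2 * moves(1) + 1) + 1) + 1) + 1) + 1) + 1) + 1) + 1) + 1) + 1
Now compute bottom-up:
moves(1) = 1
moves(2) = 2 * 1 + 1 = 3
moves(3) = 2 * 3 + 1 = 7
moves(4) = 2 * 7 + 1 = 15
moves(5) = 2 * 15 + 1 = 31
moves(6) = 2 * 31 + 1 = 63
moves(7) = 2 * 63 + 1 = 127
moves(8) = 2 * 127 + 1 = 255
moves(9) = 2 * 255 + 1 = 511
moves(10) = 2 * 511 + 1 = 1023
moves(11) = 2 * 1023 + 1 = 2047
= 2047


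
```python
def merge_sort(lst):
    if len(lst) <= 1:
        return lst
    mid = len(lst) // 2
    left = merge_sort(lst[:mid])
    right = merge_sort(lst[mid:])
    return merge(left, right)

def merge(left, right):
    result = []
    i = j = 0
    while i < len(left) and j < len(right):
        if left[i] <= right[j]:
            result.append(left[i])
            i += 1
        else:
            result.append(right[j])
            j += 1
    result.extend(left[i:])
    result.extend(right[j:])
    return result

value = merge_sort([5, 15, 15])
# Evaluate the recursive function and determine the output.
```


merge_sort([5, 15, 15])
Split into [5] and [15, 15]
Left sorted: [5]
Right sorted: [15, 15]
Merge [5] and [15, 15]
= [5, 15, 15]


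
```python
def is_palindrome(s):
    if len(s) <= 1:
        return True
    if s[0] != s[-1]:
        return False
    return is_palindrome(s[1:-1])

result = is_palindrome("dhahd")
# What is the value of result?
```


is_palindrome("dhahd")
"dhahd": s[0]='d' == s[-1]='d' -> is_palindrome("hah")
"hah": s[0]='h' == s[-1]='h' -> is_palindrome("a")
"a": len <= 1 -> True
= True


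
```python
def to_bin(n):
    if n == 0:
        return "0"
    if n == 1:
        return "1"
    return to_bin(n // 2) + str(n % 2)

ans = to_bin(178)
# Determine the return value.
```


to_bin(178)
= to_bin(89) + "0"
= to_bin(44) + "1" + "0"
= to_bin(22) + "0" + "1" + "0"
= to_bin(11) + "0" + "0" + "1" + "0"
= to_bin(5) + "1" + "0" + "0" + "1" + "0"
= to_bin(2) + "1" + "1" + "0" + "0" + "1" + "0"
= to_bin(1) + "0" + "1" + "1" + "0" + "0" + "1" + "0"
= "1" + "0" + "1" + "1" + "0" + "0" + "1" + "0"
= "10110010"


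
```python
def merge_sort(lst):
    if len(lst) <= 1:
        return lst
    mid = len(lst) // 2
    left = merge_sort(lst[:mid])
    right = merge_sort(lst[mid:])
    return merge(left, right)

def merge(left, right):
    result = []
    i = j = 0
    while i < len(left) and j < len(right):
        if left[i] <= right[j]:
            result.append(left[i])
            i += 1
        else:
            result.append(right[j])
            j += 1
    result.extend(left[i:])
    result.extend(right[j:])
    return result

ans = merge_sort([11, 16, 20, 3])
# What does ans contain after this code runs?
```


merge_sort([11, 16, 20, 3])
Split into [11, 16] and [20, 3]
Left sorted: [11, 16]
Right sorted: [3, 20]
Merge [11, 16] and [3, 20]
= [3, 11, 16, 20]


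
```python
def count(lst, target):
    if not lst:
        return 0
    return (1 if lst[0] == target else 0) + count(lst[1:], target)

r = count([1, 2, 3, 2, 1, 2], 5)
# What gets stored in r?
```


count([1, 2, 3, 2, 1, 2], 5)
lst[0]=1 != 5: 0 + count([2, 3, 2, 1, 2], 5)
lst[0]=2 != 5: 0 + count([3, 2, 1, 2], 5)
lst[0]=3 != 5: 0 + count([2, 1, 2], 5)
lst[0]=2 != 5: 0 + count([1, 2], 5)
lst[0]=1 != 5: 0 + count([2], 5)
lst[0]=2 != 5: 0 + count([], 5)
= 0


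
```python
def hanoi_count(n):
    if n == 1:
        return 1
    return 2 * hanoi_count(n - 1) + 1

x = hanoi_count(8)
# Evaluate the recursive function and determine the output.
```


hanoi_count(8)
= 2 * hanoi_count(7) + 1
= 2 * (2 * hanoi_count(6) + 1) + 1
= 2 * (2 * (2 * hanoi_count(5) + 1) + 1) + 1
= 2 * (2 * (2 * (2 * hanoi_count(4) + 1) + 1) + 1) + 1
= 2 * (2 * (2 * (2 * (2 * hanoi_count(3) + 1) + 1) + 1) + 1) + 1
= 2 * (2 * (2 * (2 * (2 * (2 * hanoi_count(2) + 1) + 1) + 1) + 1) + 1) + 1
= 2 * (2 * (2 * (2 * (2 * (2 * (2 * hanoi_count(1) + 1) + 1) + 1) + 1) + 1) + 1) + 1
Now compute bottom-up:
hanoi_count(1) = 1
hanoi_count(2) = 2 * 1 + 1 = 3
hanoi_count(3) = 2 * 3 + 1 = 7
hanoi_count(4) = 2 * 7 + 1 = 15
hanoi_count(5) = 2 * 15 + 1 = 31
hanoi_count(6) = 2 * 31 + 1 = 63
hanoi_count(7) = 2 * 63 + 1 = 127
hanoi_count(8) = 2 * 127 + 1 = 255
= 255


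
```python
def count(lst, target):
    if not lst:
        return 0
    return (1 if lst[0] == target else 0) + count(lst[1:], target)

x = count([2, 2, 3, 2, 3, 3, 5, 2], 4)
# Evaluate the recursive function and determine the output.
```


count([2, 2, 3, 2, 3, 3, 5, 2], 4)
lst[0]=2 != 4: 0 + count([2, 3, 2, 3, 3, 5, 2], 4)
lst[0]=2 != 4: 0 + count([3, 2, 3, 3, 5, 2], 4)
lst[0]=3 != 4: 0 + count([2, 3, 3, 5, 2], 4)
lst[0]=2 != 4: 0 + count([3, 3, 5, 2], 4)
lst[0]=3 != 4: 0 + count([3, 5, 2], 4)
lst[0]=3 != 4: 0 + count([5, 2], 4)
lst[0]=5 != 4: 0 + count([2], 4)
lst[0]=2 != 4: 0 + count([], 4)
= 0


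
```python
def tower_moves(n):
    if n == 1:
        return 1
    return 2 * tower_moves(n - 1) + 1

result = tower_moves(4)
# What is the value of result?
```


tower_moves(4)
= 2 * tower_moves(3) + 1
= 2 * (2 * tower_moves(2) + 1) + 1
= 2 * (2 * (2 * tower_moves(1) + 1) + 1) + 1
Now compute bottom-up:
tower_moves(1) = 1
tower_moves(2) = 2 * 1 + 1 = 3
tower_moves(3) = 2 * 3 + 1 = 7
tower_moves(4) = 2 * 7 + 1 = 15
= 15


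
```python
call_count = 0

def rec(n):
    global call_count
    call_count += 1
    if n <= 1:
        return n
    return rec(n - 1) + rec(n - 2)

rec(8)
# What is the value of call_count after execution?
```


rec(8) calls rec(7) and rec(6); each non-base call branches into two more.
Let C(k) = total number of calls made by rec(k), including the call to rec(k) itself.
Base cases: C(0) = 1, C(1) = 1
Recurrence: C(k) = 1 + C(k-1) + C(k-2)
  C(2) = 1 + C(1) + C(0) = 1 + 1 + 1 = 3
  C(3) = 1 + C(2) + C(1) = 1 + 3 + 1 = 5
  C(4) = 1 + C(3) + C(2) = 1 + 5 + 3 = 9
  C(5) = 1 + C(4) + C(3) = 1 + 9 + 5 = 15
  C(6) = 1 + C(5) + C(4) = 1 + 15 + 9 = 25
  C(7) = 1 + C(6) + C(5) = 1 + 25 + 15 = 41
  C(8) = 1 + C(7) + C(6) = 1 + 41 + 25 = 67
Total calls = C(8) = 67


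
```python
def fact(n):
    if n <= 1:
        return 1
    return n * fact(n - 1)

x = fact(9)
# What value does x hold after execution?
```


fact(9)
= 9 * fact(8)
= 9 * 8 * fact(7)
= 9 * 8 * 7 * fact(6)
= 9 * 8 * 7 * 6 * fact(5)
= 9 * 8 * 7 * 6 * 5 * fact(4)
= 9 * 8 * 7 * 6 * 5 * 4 * fact(3)
= 9 * 8 * 7 * 6 * 5 * 4 * 3 * fact(2)
= 9 * 8 * 7 * 6 * 5 * 4 * 3 * 2 * fact(1)
= 9 * 8 * 7 * 6 * 5 * 4 * 3 * 2 * 1
= 362880


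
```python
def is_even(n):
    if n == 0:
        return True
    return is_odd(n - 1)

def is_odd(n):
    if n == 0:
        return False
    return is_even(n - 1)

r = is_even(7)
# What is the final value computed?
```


is_even(7)
= is_odd(6)
= is_even(5)
= is_odd(4)
= is_even(3)
= is_odd(2)
= is_even(1)
= is_odd(0)
n == 0: return False
= False


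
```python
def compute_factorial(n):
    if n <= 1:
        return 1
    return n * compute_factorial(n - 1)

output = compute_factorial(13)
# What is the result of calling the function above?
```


compute_factorial(13)
= 13 * compute_factorial(12)
= 13 * 12 * compute_factorial(11)
= 13 * 12 * 11 * compute_factorial(10)
= 13 * 12 * 11 * 10 * compute_factorial(9)
= 13 * 12 * 11 * 10 * 9 * compute_factorial(8)
= 13 * 12 * 11 * 10 * 9 * 8 * compute_factorial(7)
= 13 * 12 * 11 * 10 * 9 * 8 * 7 * compute_factorial(6)
= 13 * 12 * 11 * 10 * 9 * 8 * 7 * 6 * compute_factorial(5)
= 13 * 12 * 11 * 10 * 9 * 8 * 7 * 6 * 5 * compute_factorial(4)
= 13 * 12 * 11 * 10 * 9 * 8 * 7 * 6 * 5 * 4 * compute_factorial(3)
= 13 * 12 * 11 * 10 * 9 * 8 * 7 * 6 * 5 * 4 * 3 * compute_factorial(2)
= 13 * 12 * 11 * 10 * 9 * 8 * 7 * 6 * 5 * 4 * 3 * 2 * compute_factorial(1)
= 13 * 12 * 11 * 10 * 9 * 8 * 7 * 6 * 5 * 4 * 3 * 2 * 1
= 6227020800


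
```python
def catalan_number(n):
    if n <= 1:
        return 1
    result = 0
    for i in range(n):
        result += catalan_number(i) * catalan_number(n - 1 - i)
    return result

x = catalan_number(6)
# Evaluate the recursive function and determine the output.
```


catalan_number(6)
= sum of catalan_number(i) * catalan_number(6-1-i) for i in 0..5
First compute sub-values bottom-up:
  catalan_number(0) = 1, catalan_number(1) = 1
  catalan_number(2) = 1*1 + 1*1 = 2
  catalan_number(3) = 1*2 + 1*1 + 2*1 = 5
  catalan_number(4) = 1*5 + 1*2 + 2*1 + 5*1 = 14
  catalan_number(5) = 1*14 + 1*5 + 2*2 + 5*1 + 14*1 = 42
Now catalan_number(6):
  catalan_number(0)*catalan_number(5) = 1*42 = 42
  catalan_number(1)*catalan_number(4) = 1*14 = 14
  catalan_number(2)*catalan_number(3) = 2*5 = 10
  catalan_number(3)*catalan_number(2) = 5*2 = 10
  catalan_number(4)*catalan_number(1) = 14*1 = 14
  catalan_number(5)*catalan_number(0) = 42*1 = 42
= 42 + 14 + 10 + 10 + 14 + 42
= 132


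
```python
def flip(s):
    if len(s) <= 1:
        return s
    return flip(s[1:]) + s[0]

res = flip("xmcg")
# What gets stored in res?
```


flip("xmcg")
= flip("mcg") + "x"
= flip("cg") + "m" + "x"
= flip("g") + "c" + "m" + "x"
= "g" + "c" + "m" + "x"
= "gcmx"


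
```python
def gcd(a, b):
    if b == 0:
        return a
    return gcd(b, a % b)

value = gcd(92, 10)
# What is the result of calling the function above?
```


gcd(92, 10)
= gcd(10, 92 % 10) = gcd(10, 2)
= gcd(2, 10 % 2) = gcd(2, 0)
b == 0, return a = 2


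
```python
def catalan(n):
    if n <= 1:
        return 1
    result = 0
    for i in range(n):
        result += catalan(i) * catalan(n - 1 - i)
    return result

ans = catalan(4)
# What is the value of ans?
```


catalan(4)
= sum of catalan(i) * catalan(4-1-i) for i in 0..3
First compute sub-values bottom-up:
  catalan(0) = 1, catalan(1) = 1
  catalan(2) = 1*1 + 1*1 = 2
  catalan(3) = 1*2 + 1*1 + 2*1 = 5
Now catalan(4):
  catalan(0)*catalan(3) = 1*5 = 5
  catalan(1)*catalan(2) = 1*2 = 2
  catalan(2)*catalan(1) = 2*1 = 2
  catalan(3)*catalan(0) = 5*1 = 5
= 5 + 2 + 2 + 5
= 14


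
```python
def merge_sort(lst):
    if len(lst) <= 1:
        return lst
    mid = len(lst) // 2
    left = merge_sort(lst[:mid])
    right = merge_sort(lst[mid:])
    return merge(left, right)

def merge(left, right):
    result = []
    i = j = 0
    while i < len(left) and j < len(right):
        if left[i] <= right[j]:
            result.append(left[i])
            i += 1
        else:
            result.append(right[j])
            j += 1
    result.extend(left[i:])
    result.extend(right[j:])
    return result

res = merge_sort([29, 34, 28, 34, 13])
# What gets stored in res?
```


merge_sort([29, 34, 28, 34, 13])
Split into [29, 34] and [28, 34, 13]
Left sorted: [29, 34]
Right sorted: [13, 28, 34]
Merge [29, 34] and [13, 28, 34]
= [13, 28, 29, 34, 34]


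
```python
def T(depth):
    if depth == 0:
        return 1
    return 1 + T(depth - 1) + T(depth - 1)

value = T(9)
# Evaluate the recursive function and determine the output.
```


T(9)
= 1 + T(8) + T(8)
= 1 + 2 * T(8)
T(k) = 2^(k+1) - 1
T(0) = 1
T(1) = 3
T(2) = 7
T(3) = 15
T(4) = 31
T(9) = 2^10 - 1 = 1023


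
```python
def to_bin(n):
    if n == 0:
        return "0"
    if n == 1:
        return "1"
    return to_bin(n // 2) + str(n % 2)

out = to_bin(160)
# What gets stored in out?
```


to_bin(160)
= to_bin(80) + "0"
= to_bin(40) + "0" + "0"
= to_bin(20) + "0" + "0" + "0"
= to_bin(10) + "0" + "0" + "0" + "0"
= to_bin(5) + "0" + "0" + "0" + "0" + "0"
= to_bin(2) + "1" + "0" + "0" + "0" + "0" + "0"
= to_bin(1) + "0" + "1" + "0" + "0" + "0" + "0" + "0"
= "1" + "0" + "1" + "0" + "0" + "0" + "0" + "0"
= "10100000"


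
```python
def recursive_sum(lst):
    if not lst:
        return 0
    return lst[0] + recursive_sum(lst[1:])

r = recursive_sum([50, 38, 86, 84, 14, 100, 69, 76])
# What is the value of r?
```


recursive_sum([50, 38, 86, 84, 14, 100, 69, 76])
= 50 + recursive_sum([38, 86, 84, 14, 100, 69, 76])
= 50 + 38 + recursive_sum([86, 84, 14, 100, 69, 76])
= 50 + 38 + 86 + recursive_sum([84, 14, 100, 69, 76])
= 50 + 38 + 86 + 84 + recursive_sum([14, 100, 69, 76])
= 50 + 38 + 86 + 84 + 14 + recursive_sum([100, 69, 76])
= 50 + 38 + 86 + 84 + 14 + 100 + recursive_sum([69, 76])
= 50 + 38 + 86 + 84 + 14 + 100 + 69 + recursive_sum([76])
= 50 + 38 + 86 + 84 + 14 + 100 + 69 + 76 + recursive_sum([])
= 50 + 38 + 86 + 84 + 14 + 100 + 69 + 76 + 0
= 517


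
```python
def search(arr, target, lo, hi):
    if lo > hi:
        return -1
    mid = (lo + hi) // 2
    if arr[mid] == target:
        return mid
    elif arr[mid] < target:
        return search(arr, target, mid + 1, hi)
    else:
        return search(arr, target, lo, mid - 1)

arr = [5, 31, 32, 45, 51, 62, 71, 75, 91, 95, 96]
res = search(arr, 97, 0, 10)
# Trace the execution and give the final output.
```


search(arr, 97, 0, 10)
lo=0, hi=10, mid=5, arr[mid]=62
62 < 97, search right half
lo=6, hi=10, mid=8, arr[mid]=91
91 < 97, search right half
lo=9, hi=10, mid=9, arr[mid]=95
95 < 97, search right half
lo=10, hi=10, mid=10, arr[mid]=96
96 < 97, search right half
lo > hi, target not found, return -1
= -1


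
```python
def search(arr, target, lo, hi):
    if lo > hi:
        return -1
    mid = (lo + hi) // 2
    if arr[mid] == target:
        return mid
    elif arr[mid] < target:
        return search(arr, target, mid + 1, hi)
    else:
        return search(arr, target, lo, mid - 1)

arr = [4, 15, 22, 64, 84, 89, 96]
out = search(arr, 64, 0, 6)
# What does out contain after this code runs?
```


search(arr, 64, 0, 6)
lo=0, hi=6, mid=3, arr[mid]=64
arr[3] == 64, found at index 3
= 3


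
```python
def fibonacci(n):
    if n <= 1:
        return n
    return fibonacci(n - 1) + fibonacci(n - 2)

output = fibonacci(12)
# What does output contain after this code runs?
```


fibonacci(12)
= fibonacci(11) + fibonacci(10)
= (fibonacci(10) + fibonacci(9)) + fibonacci(10)
Computing bottom-up: fibonacci(0)=0, fibonacci(1)=1, fibonacci(2)=1, fibonacci(3)=2, fibonacci(4)=3, fibonacci(5)=5, fibonacci(6)=8, fibonacci(7)=13, fibonacci(8)=21, fibonacci(9)=34, fibonacci(10)=55, fibonacci(11)=89, fibonacci(12)=144
= 144


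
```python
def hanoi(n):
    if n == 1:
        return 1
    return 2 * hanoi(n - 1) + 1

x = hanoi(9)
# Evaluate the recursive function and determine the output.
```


hanoi(9)
= 2 * hanoi(8) + 1
= 2 * (2 * hanoi(7) + 1) + 1
= 2 * (2 * (2 * hanoi(6) + 1) + 1) + 1
= 2 * (2 * (2 * (2 * hanoi(5) + 1) + 1) + 1) + 1
= 2 * (2 * (2 * (2 * (2 * hanoi(4) + 1) + 1) + 1) + 1) + 1
= 2 * (2 * (2 * (2 * (2 * (2 * hanoi(3) + 1) + 1) + 1) + 1) + 1) + 1
= 2 * (2 * (2 * (2 * (2 * (2 * (2 * hanoi(2) + 1) + 1) + 1) + 1) + 1) + 1) + 1
= 2 * (2 * (2 * (2 * (2 * (2 * (2 * (2 * hanoi(1) + 1) + 1) + 1) + 1) + 1) + 1) + 1) + 1
Now compute bottom-up:
hanoi(1) = 1
hanoi(2) = 2 * 1 + 1 = 3
hanoi(3) = 2 * 3 + 1 = 7
hanoi(4) = 2 * 7 + 1 = 15
hanoi(5) = 2 * 15 + 1 = 31
hanoi(6) = 2 * 31 + 1 = 63
hanoi(7) = 2 * 63 + 1 = 127
hanoi(8) = 2 * 127 + 1 = 255
hanoi(9) = 2 * 255 + 1 = 511
= 511


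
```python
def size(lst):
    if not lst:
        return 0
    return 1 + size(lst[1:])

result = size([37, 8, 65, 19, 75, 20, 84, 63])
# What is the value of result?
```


size([37, 8, 65, 19, 75, 20, 84, 63])
= 1 + size([8, 65, 19, 75, 20, 84, 63])
= 1 + 1 + size([65, 19, 75, 20, 84, 63])
= 1 + 1 + 1 + size([19, 75, 20, 84, 63])
= 1 + 1 + 1 + 1 + size([75, 20, 84, 63])
= 1 + 1 + 1 + 1 + 1 + size([20, 84, 63])
= 1 + 1 + 1 + 1 + 1 + 1 + size([84, 63])
= 1 + 1 + 1 + 1 + 1 + 1 + 1 + size([63])
= 1 + 1 + 1 + 1 + 1 + 1 + 1 + 1 + size([])
= 1 + 1 + 1 + 1 + 1 + 1 + 1 + 1 + 0
= 8


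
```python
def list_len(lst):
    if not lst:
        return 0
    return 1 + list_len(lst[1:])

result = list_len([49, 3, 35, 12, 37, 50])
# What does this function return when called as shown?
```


list_len([49, 3, 35, 12, 37, 50])
= 1 + list_len([3, 35, 12, 37, 50])
= 1 + 1 + list_len([35, 12, 37, 50])
= 1 + 1 + 1 + list_len([12, 37, 50])
= 1 + 1 + 1 + 1 + list_len([37, 50])
= 1 + 1 + 1 + 1 + 1 + list_len([50])
= 1 + 1 + 1 + 1 + 1 + 1 + list_len([])
= 1 + 1 + 1 + 1 + 1 + 1 + 0
= 6


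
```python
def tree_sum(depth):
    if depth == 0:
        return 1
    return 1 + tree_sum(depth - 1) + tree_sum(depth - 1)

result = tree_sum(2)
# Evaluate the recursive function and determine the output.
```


tree_sum(2)
= 1 + tree_sum(1) + tree_sum(1)
= 1 + 2 * tree_sum(1)
tree_sum(k) = 2^(k+1) - 1
tree_sum(0) = 1
tree_sum(1) = 3
tree_sum(2) = 7
tree_sum(2) = 2^3 - 1 = 7


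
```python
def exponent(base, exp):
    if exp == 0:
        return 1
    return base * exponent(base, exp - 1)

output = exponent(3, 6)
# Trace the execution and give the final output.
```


exponent(3, 6)
= 3 * exponent(3, 5)
= 3 * 3 * exponent(3, 4)
= 3 * 3 * 3 * exponent(3, 3)
= 3 * 3 * 3 * 3 * exponent(3, 2)
= 3 * 3 * 3 * 3 * 3 * exponent(3, 1)
= 3 * 3 * 3 * 3 * 3 * 3 * exponent(3, 0)
= 3 * 3 * 3 * 3 * 3 * 3 * 1
= 729


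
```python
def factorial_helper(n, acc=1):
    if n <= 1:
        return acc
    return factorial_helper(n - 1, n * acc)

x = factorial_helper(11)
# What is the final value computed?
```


factorial_helper(11, 1)
= factorial_helper(10, 11 * 1) = factorial_helper(10, 11)
= factorial_helper(9, 10 * 11) = factorial_helper(9, 110)
= factorial_helper(8, 9 * 110) = factorial_helper(8, 990)
= factorial_helper(7, 8 * 990) = factorial_helper(7, 7920)
= factorial_helper(6, 7 * 7920) = factorial_helper(6, 55440)
= factorial_helper(5, 6 * 55440) = factorial_helper(5, 332640)
= factorial_helper(4, 5 * 332640) = factorial_helper(4, 1663200)
= factorial_helper(3, 4 * 1663200) = factorial_helper(3, 6652800)
= factorial_helper(2, 3 * 6652800) = factorial_helper(2, 19958400)
= factorial_helper(1, 2 * 19958400) = factorial_helper(1, 39916800)
n <= 1, return acc = 39916800


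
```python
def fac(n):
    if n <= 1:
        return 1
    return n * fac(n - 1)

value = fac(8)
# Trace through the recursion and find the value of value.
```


fac(8)
= 8 * fac(7)
= 8 * 7 * fac(6)
= 8 * 7 * 6 * fac(5)
= 8 * 7 * 6 * 5 * fac(4)
= 8 * 7 * 6 * 5 * 4 * fac(3)
= 8 * 7 * 6 * 5 * 4 * 3 * fac(2)
= 8 * 7 * 6 * 5 * 4 * 3 * 2 * fac(1)
= 8 * 7 * 6 * 5 * 4 * 3 * 2 * 1
= 40320


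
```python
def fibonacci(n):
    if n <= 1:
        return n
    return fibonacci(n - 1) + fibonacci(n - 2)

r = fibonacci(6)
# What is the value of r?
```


fibonacci(6)
= fibonacci(5) + fibonacci(4)
= (fibonacci(4) + fibonacci(3)) + fibonacci(4)
Computing bottom-up: fibonacci(0)=0, fibonacci(1)=1, fibonacci(2)=1, fibonacci(3)=2, fibonacci(4)=3, fibonacci(5)=5, fibonacci(6)=8
= 8


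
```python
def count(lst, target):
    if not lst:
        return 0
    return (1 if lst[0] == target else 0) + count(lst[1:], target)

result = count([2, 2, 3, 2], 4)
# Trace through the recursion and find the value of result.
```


count([2, 2, 3, 2], 4)
lst[0]=2 != 4: 0 + count([2, 3, 2], 4)
lst[0]=2 != 4: 0 + count([3, 2], 4)
lst[0]=3 != 4: 0 + count([2], 4)
lst[0]=2 != 4: 0 + count([], 4)
= 0


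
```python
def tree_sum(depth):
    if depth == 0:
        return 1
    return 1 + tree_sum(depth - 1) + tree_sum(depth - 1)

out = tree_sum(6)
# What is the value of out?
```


tree_sum(6)
= 1 + tree_sum(5) + tree_sum(5)
= 1 + 2 * tree_sum(5)
tree_sum(k) = 2^(k+1) - 1
tree_sum(0) = 1
tree_sum(1) = 3
tree_sum(2) = 7
tree_sum(3) = 15
tree_sum(4) = 31
tree_sum(6) = 2^7 - 1 = 127


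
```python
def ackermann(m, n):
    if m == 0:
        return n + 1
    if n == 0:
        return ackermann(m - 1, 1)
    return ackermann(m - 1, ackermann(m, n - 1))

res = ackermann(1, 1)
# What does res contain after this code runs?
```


ackermann(1, 1)
= ackermann(0, ackermann(1, 0))
First compute ackermann(1, 0) = 2
= ackermann(0, 2)
= 3


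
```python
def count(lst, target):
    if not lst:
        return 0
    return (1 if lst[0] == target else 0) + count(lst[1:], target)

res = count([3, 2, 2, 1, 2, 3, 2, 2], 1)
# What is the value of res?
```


count([3, 2, 2, 1, 2, 3, 2, 2], 1)
lst[0]=3 != 1: 0 + count([2, 2, 1, 2, 3, 2, 2], 1)
lst[0]=2 != 1: 0 + count([2, 1, 2, 3, 2, 2], 1)
lst[0]=2 != 1: 0 + count([1, 2, 3, 2, 2], 1)
lst[0]=1 == 1: 1 + count([2, 3, 2, 2], 1)
lst[0]=2 != 1: 0 + count([3, 2, 2], 1)
lst[0]=3 != 1: 0 + count([2, 2], 1)
lst[0]=2 != 1: 0 + count([2], 1)
lst[0]=2 != 1: 0 + count([], 1)
= 1


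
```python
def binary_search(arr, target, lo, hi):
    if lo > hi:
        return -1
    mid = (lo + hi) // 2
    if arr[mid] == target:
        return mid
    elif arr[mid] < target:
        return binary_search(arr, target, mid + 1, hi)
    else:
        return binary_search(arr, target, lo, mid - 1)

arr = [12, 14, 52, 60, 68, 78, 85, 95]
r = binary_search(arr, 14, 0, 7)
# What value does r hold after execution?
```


binary_search(arr, 14, 0, 7)
lo=0, hi=7, mid=3, arr[mid]=60
60 > 14, search left half
lo=0, hi=2, mid=1, arr[mid]=14
arr[1] == 14, found at index 1
= 1


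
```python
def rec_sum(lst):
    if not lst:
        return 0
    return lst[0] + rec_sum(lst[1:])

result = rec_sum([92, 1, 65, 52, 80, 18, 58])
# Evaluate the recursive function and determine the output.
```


rec_sum([92, 1, 65, 52, 80, 18, 58])
= 92 + rec_sum([1, 65, 52, 80, 18, 58])
= 92 + 1 + rec_sum([65, 52, 80, 18, 58])
= 92 + 1 + 65 + rec_sum([52, 80, 18, 58])
= 92 + 1 + 65 + 52 + rec_sum([80, 18, 58])
= 92 + 1 + 65 + 52 + 80 + rec_sum([18, 58])
= 92 + 1 + 65 + 52 + 80 + 18 + rec_sum([58])
= 92 + 1 + 65 + 52 + 80 + 18 + 58 + rec_sum([])
= 92 + 1 + 65 + 52 + 80 + 18 + 58 + 0
= 366


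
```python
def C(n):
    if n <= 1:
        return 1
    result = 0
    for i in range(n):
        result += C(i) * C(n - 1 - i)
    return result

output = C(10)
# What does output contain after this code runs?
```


C(10)
= sum of C(i) * C(10-1-i) for i in 0..9
First compute sub-values bottom-up:
  C(0) = 1, C(1) = 1
  C(2) = 1*1 + 1*1 = 2
  C(3) = 1*2 + 1*1 + 2*1 = 5
  C(4) = 1*5 + 1*2 + 2*1 + 5*1 = 14
  C(5) = 1*14 + 1*5 + 2*2 + 5*1 + 14*1 = 42
  C(6) = 1*42 + 1*14 + 2*5 + 5*2 + 14*1 + 42*1 = 132
  C(7) = 1*132 + 1*42 + 2*14 + 5*5 + 14*2 + 42*1 + 132*1 = 429
  C(8) = 1*429 + 1*132 + 2*42 + 5*14 + 14*5 + 42*2 + 132*1 + 429*1 = 1430
  C(9) = 1*1430 + 1*429 + 2*132 + 5*42 + 14*14 + 42*5 + 132*2 + 429*1 + 1430*1 = 4862
Now C(10):
  C(0)*C(9) = 1*4862 = 4862
  C(1)*C(8) = 1*1430 = 1430
  C(2)*C(7) = 2*429 = 858
  C(3)*C(6) = 5*132 = 660
  C(4)*C(5) = 14*42 = 588
  C(5)*C(4) = 42*14 = 588
  C(6)*C(3) = 132*5 = 660
  C(7)*C(2) = 429*2 = 858
  C(8)*C(1) = 1430*1 = 1430
  C(9)*C(0) = 4862*1 = 4862
= 4862 + 1430 + 858 + 660 + 588 + 588 + 660 + 858 + 1430 + 4862
= 16796


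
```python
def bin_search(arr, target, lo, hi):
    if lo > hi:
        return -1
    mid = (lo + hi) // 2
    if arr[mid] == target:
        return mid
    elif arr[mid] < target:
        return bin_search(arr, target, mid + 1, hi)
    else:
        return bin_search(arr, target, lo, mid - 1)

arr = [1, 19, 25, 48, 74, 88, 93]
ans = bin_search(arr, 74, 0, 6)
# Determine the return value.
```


bin_search(arr, 74, 0, 6)
lo=0, hi=6, mid=3, arr[mid]=48
48 < 74, search right half
lo=4, hi=6, mid=5, arr[mid]=88
88 > 74, search left half
lo=4, hi=4, mid=4, arr[mid]=74
arr[4] == 74, found at index 4
= 4


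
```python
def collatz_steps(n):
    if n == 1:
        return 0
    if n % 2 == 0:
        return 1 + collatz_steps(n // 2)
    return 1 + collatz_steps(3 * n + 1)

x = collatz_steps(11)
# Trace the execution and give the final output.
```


collatz_steps(11)
11 is odd -> 3*11+1 = 34 -> collatz_steps(34)
34 is even -> collatz_steps(17)
17 is odd -> 3*17+1 = 52 -> collatz_steps(52)
52 is even -> collatz_steps(26)
26 is even -> collatz_steps(13)
13 is odd -> 3*13+1 = 40 -> collatz_steps(40)
40 is even -> collatz_steps(20)
20 is even -> collatz_steps(10)
10 is even -> collatz_steps(5)
5 is odd -> 3*5+1 = 16 -> collatz_steps(16)
16 is even -> collatz_steps(8)
8 is even -> collatz_steps(4)
4 is even -> collatz_steps(2)
2 is even -> collatz_steps(1)
Reached 1 after 14 steps
= 14


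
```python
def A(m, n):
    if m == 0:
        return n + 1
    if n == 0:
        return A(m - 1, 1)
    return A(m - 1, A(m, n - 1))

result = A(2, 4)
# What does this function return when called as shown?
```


A(2, 4)
= A(1, A(2, 3))
First compute A(2, 3) = 9
= A(1, 9)
= 11


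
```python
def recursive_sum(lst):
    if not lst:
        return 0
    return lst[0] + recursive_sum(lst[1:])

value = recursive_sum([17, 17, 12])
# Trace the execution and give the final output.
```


recursive_sum([17, 17, 12])
= 17 + recursive_sum([17, 12])
= 17 + 17 + recursive_sum([12])
= 17 + 17 + 12 + recursive_sum([])
= 17 + 17 + 12 + 0
= 46


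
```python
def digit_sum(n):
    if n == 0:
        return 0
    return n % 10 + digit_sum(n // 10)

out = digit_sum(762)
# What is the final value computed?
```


digit_sum(762)
= 2 + digit_sum(76)
= 2 + 6 + digit_sum(7)
= 2 + 6 + 7 + digit_sum(0)
= 2 + 6 + 7 + 0
= 15


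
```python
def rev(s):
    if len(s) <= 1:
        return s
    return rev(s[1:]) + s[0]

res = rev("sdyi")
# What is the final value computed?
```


rev("sdyi")
= rev("dyi") + "s"
= rev("yi") + "d" + "s"
= rev("i") + "y" + "d" + "s"
= "i" + "y" + "d" + "s"
= "iyds"


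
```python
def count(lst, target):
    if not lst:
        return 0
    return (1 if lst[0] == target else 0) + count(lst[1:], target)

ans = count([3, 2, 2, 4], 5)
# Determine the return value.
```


count([3, 2, 2, 4], 5)
lst[0]=3 != 5: 0 + count([2, 2, 4], 5)
lst[0]=2 != 5: 0 + count([2, 4], 5)
lst[0]=2 != 5: 0 + count([4], 5)
lst[0]=4 != 5: 0 + count([], 5)
= 0


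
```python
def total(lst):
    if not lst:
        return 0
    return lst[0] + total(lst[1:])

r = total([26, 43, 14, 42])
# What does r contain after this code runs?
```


total([26, 43, 14, 42])
= 26 + total([43, 14, 42])
= 26 + 43 + total([14, 42])
= 26 + 43 + 14 + total([42])
= 26 + 43 + 14 + 42 + total([])
= 26 + 43 + 14 + 42 + 0
= 125


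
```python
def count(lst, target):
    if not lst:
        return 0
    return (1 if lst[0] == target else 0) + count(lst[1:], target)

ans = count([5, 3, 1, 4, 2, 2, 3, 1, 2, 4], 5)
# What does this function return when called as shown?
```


count([5, 3, 1, 4, 2, 2, 3, 1, 2, 4], 5)
lst[0]=5 == 5: 1 + count([3, 1, 4, 2, 2, 3, 1, 2, 4], 5)
lst[0]=3 != 5: 0 + count([1, 4, 2, 2, 3, 1, 2, 4], 5)
lst[0]=1 != 5: 0 + count([4, 2, 2, 3, 1, 2, 4], 5)
lst[0]=4 != 5: 0 + count([2, 2, 3, 1, 2, 4], 5)
lst[0]=2 != 5: 0 + count([2, 3, 1, 2, 4], 5)
lst[0]=2 != 5: 0 + count([3, 1, 2, 4], 5)
lst[0]=3 != 5: 0 + count([1, 2, 4], 5)
lst[0]=1 != 5: 0 + count([2, 4], 5)
lst[0]=2 != 5: 0 + count([4], 5)
lst[0]=4 != 5: 0 + count([], 5)
= 1


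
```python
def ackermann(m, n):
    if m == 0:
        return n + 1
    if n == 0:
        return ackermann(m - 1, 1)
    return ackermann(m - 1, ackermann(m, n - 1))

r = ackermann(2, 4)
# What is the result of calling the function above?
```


ackermann(2, 4)
= ackermann(1, ackermann(2, 3))
First compute ackermann(2, 3) = 9
= ackermann(1, 9)
= 11


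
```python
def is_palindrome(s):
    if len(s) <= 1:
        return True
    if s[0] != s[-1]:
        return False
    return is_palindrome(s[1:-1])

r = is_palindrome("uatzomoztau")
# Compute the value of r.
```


is_palindrome("uatzomoztau")
"uatzomoztau": s[0]='u' == s[-1]='u' -> is_palindrome("atzomozta")
"atzomozta": s[0]='a' == s[-1]='a' -> is_palindrome("tzomozt")
"tzomozt": s[0]='t' == s[-1]='t' -> is_palindrome("zomoz")
"zomoz": s[0]='z' == s[-1]='z' -> is_palindrome("omo")
"omo": s[0]='o' == s[-1]='o' -> is_palindrome("m")
"m": len <= 1 -> True
= True


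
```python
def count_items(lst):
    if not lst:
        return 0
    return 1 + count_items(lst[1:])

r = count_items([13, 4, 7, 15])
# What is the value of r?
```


count_items([13, 4, 7, 15])
= 1 + count_items([4, 7, 15])
= 1 + 1 + count_items([7, 15])
= 1 + 1 + 1 + count_items([15])
= 1 + 1 + 1 + 1 + count_items([])
= 1 + 1 + 1 + 1 + 0
= 4
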